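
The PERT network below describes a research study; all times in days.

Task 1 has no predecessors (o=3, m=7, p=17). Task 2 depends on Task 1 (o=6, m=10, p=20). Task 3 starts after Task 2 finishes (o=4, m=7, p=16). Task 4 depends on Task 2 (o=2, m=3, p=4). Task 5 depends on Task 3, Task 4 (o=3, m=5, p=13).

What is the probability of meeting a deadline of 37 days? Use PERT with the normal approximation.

te_Task 1 = (3 + 4·7 + 17)/6 = 48/6 = 8; σ²_Task 1 = ((17−3)/6)² = 5.444
te_Task 2 = (6 + 4·10 + 20)/6 = 66/6 = 11; σ²_Task 2 = ((20−6)/6)² = 5.444
te_Task 3 = (4 + 4·7 + 16)/6 = 48/6 = 8; σ²_Task 3 = ((16−4)/6)² = 4.000
te_Task 4 = (2 + 4·3 + 4)/6 = 18/6 = 3; σ²_Task 4 = ((4−2)/6)² = 0.111
te_Task 5 = (3 + 4·5 + 13)/6 = 36/6 = 6; σ²_Task 5 = ((13−3)/6)² = 2.778

Forward pass:
ES_Task 1 = 0; EF_Task 1 = 8
ES_Task 2 = 8; EF_Task 2 = 8+11 = 19
ES_Task 3 = 19; EF_Task 3 = 19+8 = 27
ES_Task 4 = 19; EF_Task 4 = 19+3 = 22
ES_Task 5 = max(EF_Task 3=27, EF_Task 4=22) = 27; EF_Task 5 = 27+6 = 33
Expected project duration μ = 33 days. Critical path: Task 1 → Task 2 → Task 3 → Task 5.

Variance along critical path = 5.444 + 5.444 + 4.000 + 2.778 = 17.667; σ = √17.667 = 4.203 days.
Z = (37 − 33) / 4.203 = 0.952
P(T ≤ 37) = Φ(0.952) ≈ 0.829

0.829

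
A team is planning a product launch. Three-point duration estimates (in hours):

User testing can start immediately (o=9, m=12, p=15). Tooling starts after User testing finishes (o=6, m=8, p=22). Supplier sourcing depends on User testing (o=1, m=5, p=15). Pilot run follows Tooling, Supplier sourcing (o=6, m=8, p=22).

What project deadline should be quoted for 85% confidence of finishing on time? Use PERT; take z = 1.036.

te_User testing = (9 + 4·12 + 15)/6 = 72/6 = 12; σ²_User testing = ((15−9)/6)² = 1.000
te_Tooling = (6 + 4·8 + 22)/6 = 60/6 = 10; σ²_Tooling = ((22−6)/6)² = 7.111
te_Supplier sourcing = (1 + 4·5 + 15)/6 = 36/6 = 6; σ²_Supplier sourcing = ((15−1)/6)² = 5.444
te_Pilot run = (6 + 4·8 + 22)/6 = 60/6 = 10; σ²_Pilot run = ((22−6)/6)² = 7.111

Forward pass:
ES_User testing = 0; EF_User testing = 12
ES_Tooling = 12; EF_Tooling = 12+10 = 22
ES_Supplier sourcing = 12; EF_Supplier sourcing = 12+6 = 18
ES_Pilot run = max(EF_Tooling=22, EF_Supplier sourcing=18) = 22; EF_Pilot run = 22+10 = 32
Expected project duration μ = 32 hours. Critical path: User testing → Tooling → Pilot run.

Variance along critical path = 1.000 + 7.111 + 7.111 = 15.222; σ = 3.902 hours.
D = μ + z·σ = 32 + 1.036·3.902 = 36.0 hours

36.0 hours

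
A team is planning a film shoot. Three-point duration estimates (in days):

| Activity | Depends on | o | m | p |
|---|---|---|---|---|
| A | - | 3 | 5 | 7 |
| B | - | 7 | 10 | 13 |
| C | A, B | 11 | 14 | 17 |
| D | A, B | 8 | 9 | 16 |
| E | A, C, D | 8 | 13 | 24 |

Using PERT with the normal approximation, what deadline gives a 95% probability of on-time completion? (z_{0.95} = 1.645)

te_A = (3 + 4·5 + 7)/6 = 30/6 = 5; σ²_A = ((7−3)/6)² = 0.444
te_B = (7 + 4·10 + 13)/6 = 60/6 = 10; σ²_B = ((13−7)/6)² = 1.000
te_C = (11 + 4·14 + 17)/6 = 84/6 = 14; σ²_C = ((17−11)/6)² = 1.000
te_D = (8 + 4·9 + 16)/6 = 60/6 = 10; σ²_D = ((16−8)/6)² = 1.778
te_E = (8 + 4·13 + 24)/6 = 84/6 = 14; σ²_E = ((24−8)/6)² = 7.111

Forward pass:
ES_A = 0; EF_A = 5
ES_B = 0; EF_B = 10
ES_C = max(EF_A=5, EF_B=10) = 10; EF_C = 10+14 = 24
ES_D = max(EF_A=5, EF_B=10) = 10; EF_D = 10+10 = 20
ES_E = max(EF_A=5, EF_C=24, EF_D=20) = 24; EF_E = 24+14 = 38
Expected project duration μ = 38 days. Critical path: B → C → E.

Variance along critical path = 1.000 + 1.000 + 7.111 = 9.111; σ = 3.018 days.
D = μ + z·σ = 38 + 1.645·3.018 = 43.0 days

43.0 days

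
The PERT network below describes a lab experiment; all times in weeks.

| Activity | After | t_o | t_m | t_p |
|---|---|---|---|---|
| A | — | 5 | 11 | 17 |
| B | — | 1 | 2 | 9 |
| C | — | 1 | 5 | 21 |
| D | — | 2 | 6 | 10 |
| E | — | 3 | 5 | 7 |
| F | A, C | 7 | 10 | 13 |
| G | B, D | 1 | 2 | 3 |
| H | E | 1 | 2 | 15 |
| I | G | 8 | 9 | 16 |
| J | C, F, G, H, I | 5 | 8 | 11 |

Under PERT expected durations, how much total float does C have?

4 weeks

te_A = (5 + 4·11 + 17)/6 = 66/6 = 11
te_B = (1 + 4·2 + 9)/6 = 18/6 = 3
te_C = (1 + 4·5 + 21)/6 = 42/6 = 7
te_D = (2 + 4·6 + 10)/6 = 36/6 = 6
te_E = (3 + 4·5 + 7)/6 = 30/6 = 5
te_F = (7 + 4·10 + 13)/6 = 60/6 = 10
te_G = (1 + 4·2 + 3)/6 = 12/6 = 2
te_H = (1 + 4·2 + 15)/6 = 24/6 = 4
te_I = (8 + 4·9 + 16)/6 = 60/6 = 10
te_J = (5 + 4·8 + 11)/6 = 48/6 = 8

Forward pass:
ES_A = 0; EF_A = 11
ES_B = 0; EF_B = 3
ES_C = 0; EF_C = 7
ES_D = 0; EF_D = 6
ES_E = 0; EF_E = 5
ES_F = max(EF_A=11, EF_C=7) = 11; EF_F = 11+10 = 21
ES_G = max(EF_B=3, EF_D=6) = 6; EF_G = 6+2 = 8
ES_H = 5; EF_H = 5+4 = 9
ES_I = 8; EF_I = 8+10 = 18
ES_J = max(EF_C=7, EF_F=21, EF_G=8, EF_H=9, EF_I=18) = 21; EF_J = 21+8 = 29
Expected project duration μ = 29 weeks. Critical path: A → F → J.

Backward pass:
LF_J = 29; LS_J = 29−8 = 21
LF_I = LS_J = 21; LS_I = 21−10 = 11
LF_H = LS_J = 21; LS_H = 21−4 = 17
LF_G = min(LS_I=11, LS_J=21) = 11; LS_G = 11−2 = 9
LF_F = LS_J = 21; LS_F = 21−10 = 11
LF_E = LS_H = 17; LS_E = 17−5 = 12
LF_D = LS_G = 9; LS_D = 9−6 = 3
LF_C = min(LS_F=11, LS_J=21) = 11; LS_C = 11−7 = 4
LF_B = LS_G = 9; LS_B = 9−3 = 6
LF_A = LS_F = 11; LS_A = 11−11 = 0
Slack_C = LS_C − ES_C = 4 − 0 = 4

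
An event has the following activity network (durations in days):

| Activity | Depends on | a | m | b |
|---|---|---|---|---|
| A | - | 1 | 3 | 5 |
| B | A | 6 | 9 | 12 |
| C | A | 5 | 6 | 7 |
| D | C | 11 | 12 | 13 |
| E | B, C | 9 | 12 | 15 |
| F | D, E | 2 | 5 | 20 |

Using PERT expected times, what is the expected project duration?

te_A = (1 + 4·3 + 5)/6 = 18/6 = 3
te_B = (6 + 4·9 + 12)/6 = 54/6 = 9
te_C = (5 + 4·6 + 7)/6 = 36/6 = 6
te_D = (11 + 4·12 + 13)/6 = 72/6 = 12
te_E = (9 + 4·12 + 15)/6 = 72/6 = 12
te_F = (2 + 4·5 + 20)/6 = 42/6 = 7

Forward pass:
ES_A = 0; EF_A = 3
ES_B = 3; EF_B = 3+9 = 12
ES_C = 3; EF_C = 3+6 = 9
ES_D = 9; EF_D = 9+12 = 21
ES_E = max(EF_B=12, EF_C=9) = 12; EF_E = 12+12 = 24
ES_F = max(EF_D=21, EF_E=24) = 24; EF_F = 24+7 = 31
Expected project duration μ = 31 days. Critical path: A → B → E → F.

31 days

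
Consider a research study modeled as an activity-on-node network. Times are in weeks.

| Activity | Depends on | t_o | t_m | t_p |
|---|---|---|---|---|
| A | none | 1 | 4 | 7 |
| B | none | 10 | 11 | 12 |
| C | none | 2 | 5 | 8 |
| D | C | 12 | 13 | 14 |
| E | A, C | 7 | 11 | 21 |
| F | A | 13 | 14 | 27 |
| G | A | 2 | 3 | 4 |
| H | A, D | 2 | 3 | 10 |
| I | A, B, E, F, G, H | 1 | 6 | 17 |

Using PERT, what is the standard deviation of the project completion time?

te_A = (1 + 4·4 + 7)/6 = 24/6 = 4; σ²_A = ((7−1)/6)² = 1.000
te_B = (10 + 4·11 + 12)/6 = 66/6 = 11; σ²_B = ((12−10)/6)² = 0.111
te_C = (2 + 4·5 + 8)/6 = 30/6 = 5; σ²_C = ((8−2)/6)² = 1.000
te_D = (12 + 4·13 + 14)/6 = 78/6 = 13; σ²_D = ((14−12)/6)² = 0.111
te_E = (7 + 4·11 + 21)/6 = 72/6 = 12; σ²_E = ((21−7)/6)² = 5.444
te_F = (13 + 4·14 + 27)/6 = 96/6 = 16; σ²_F = ((27−13)/6)² = 5.444
te_G = (2 + 4·3 + 4)/6 = 18/6 = 3; σ²_G = ((4−2)/6)² = 0.111
te_H = (2 + 4·3 + 10)/6 = 24/6 = 4; σ²_H = ((10−2)/6)² = 1.778
te_I = (1 + 4·6 + 17)/6 = 42/6 = 7; σ²_I = ((17−1)/6)² = 7.111

Forward pass:
ES_A = 0; EF_A = 4
ES_B = 0; EF_B = 11
ES_C = 0; EF_C = 5
ES_D = 5; EF_D = 5+13 = 18
ES_E = max(EF_A=4, EF_C=5) = 5; EF_E = 5+12 = 17
ES_F = 4; EF_F = 4+16 = 20
ES_G = 4; EF_G = 4+3 = 7
ES_H = max(EF_A=4, EF_D=18) = 18; EF_H = 18+4 = 22
ES_I = max(EF_A=4, EF_B=11, EF_E=17, EF_F=20, EF_G=7, EF_H=22) = 22; EF_I = 22+7 = 29
Expected project duration μ = 29 weeks. Critical path: C → D → H → I.

Variance along critical path = 1.000 + 0.111 + 1.778 + 7.111 = 10.000
σ = √10.000 = 3.162 weeks

3.16 weeks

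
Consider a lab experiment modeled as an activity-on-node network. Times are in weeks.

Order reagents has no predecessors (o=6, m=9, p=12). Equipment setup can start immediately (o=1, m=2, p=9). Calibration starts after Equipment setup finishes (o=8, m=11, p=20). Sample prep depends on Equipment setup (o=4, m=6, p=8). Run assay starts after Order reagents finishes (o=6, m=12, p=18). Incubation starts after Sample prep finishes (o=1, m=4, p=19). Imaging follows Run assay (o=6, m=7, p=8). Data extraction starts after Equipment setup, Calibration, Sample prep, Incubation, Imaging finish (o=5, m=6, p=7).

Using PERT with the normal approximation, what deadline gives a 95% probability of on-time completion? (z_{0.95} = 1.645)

37.8 weeks

te_Order reagents = (6 + 4·9 + 12)/6 = 54/6 = 9; σ²_Order reagents = ((12−6)/6)² = 1.000
te_Equipment setup = (1 + 4·2 + 9)/6 = 18/6 = 3; σ²_Equipment setup = ((9−1)/6)² = 1.778
te_Calibration = (8 + 4·11 + 20)/6 = 72/6 = 12; σ²_Calibration = ((20−8)/6)² = 4.000
te_Sample prep = (4 + 4·6 + 8)/6 = 36/6 = 6; σ²_Sample prep = ((8−4)/6)² = 0.444
te_Run assay = (6 + 4·12 + 18)/6 = 72/6 = 12; σ²_Run assay = ((18−6)/6)² = 4.000
te_Incubation = (1 + 4·4 + 19)/6 = 36/6 = 6; σ²_Incubation = ((19−1)/6)² = 9.000
te_Imaging = (6 + 4·7 + 8)/6 = 42/6 = 7; σ²_Imaging = ((8−6)/6)² = 0.111
te_Data extraction = (5 + 4·6 + 7)/6 = 36/6 = 6; σ²_Data extraction = ((7−5)/6)² = 0.111

Forward pass:
ES_Order reagents = 0; EF_Order reagents = 9
ES_Equipment setup = 0; EF_Equipment setup = 3
ES_Calibration = 3; EF_Calibration = 3+12 = 15
ES_Sample prep = 3; EF_Sample prep = 3+6 = 9
ES_Run assay = 9; EF_Run assay = 9+12 = 21
ES_Incubation = 9; EF_Incubation = 9+6 = 15
ES_Imaging = 21; EF_Imaging = 21+7 = 28
ES_Data extraction = max(EF_Equipment setup=3, EF_Calibration=15, EF_Sample prep=9, EF_Incubation=15, EF_Imaging=28) = 28; EF_Data extraction = 28+6 = 34
Expected project duration μ = 34 weeks. Critical path: Order reagents → Run assay → Imaging → Data extraction.

Variance along critical path = 1.000 + 4.000 + 0.111 + 0.111 = 5.222; σ = 2.285 weeks.
D = μ + z·σ = 34 + 1.645·2.285 = 37.8 weeks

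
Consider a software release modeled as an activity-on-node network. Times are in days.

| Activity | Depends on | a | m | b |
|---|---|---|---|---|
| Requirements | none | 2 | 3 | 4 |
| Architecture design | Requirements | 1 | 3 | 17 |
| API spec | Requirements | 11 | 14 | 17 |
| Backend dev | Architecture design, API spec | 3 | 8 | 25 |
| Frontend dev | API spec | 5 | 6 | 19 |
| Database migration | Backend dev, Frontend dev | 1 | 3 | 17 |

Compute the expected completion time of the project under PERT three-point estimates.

32 days

te_Requirements = (2 + 4·3 + 4)/6 = 18/6 = 3
te_Architecture design = (1 + 4·3 + 17)/6 = 30/6 = 5
te_API spec = (11 + 4·14 + 17)/6 = 84/6 = 14
te_Backend dev = (3 + 4·8 + 25)/6 = 60/6 = 10
te_Frontend dev = (5 + 4·6 + 19)/6 = 48/6 = 8
te_Database migration = (1 + 4·3 + 17)/6 = 30/6 = 5

Forward pass:
ES_Requirements = 0; EF_Requirements = 3
ES_Architecture design = 3; EF_Architecture design = 3+5 = 8
ES_API spec = 3; EF_API spec = 3+14 = 17
ES_Backend dev = max(EF_Architecture design=8, EF_API spec=17) = 17; EF_Backend dev = 17+10 = 27
ES_Frontend dev = 17; EF_Frontend dev = 17+8 = 25
ES_Database migration = max(EF_Backend dev=27, EF_Frontend dev=25) = 27; EF_Database migration = 27+5 = 32
Expected project duration μ = 32 days. Critical path: Requirements → API spec → Backend dev → Database migration.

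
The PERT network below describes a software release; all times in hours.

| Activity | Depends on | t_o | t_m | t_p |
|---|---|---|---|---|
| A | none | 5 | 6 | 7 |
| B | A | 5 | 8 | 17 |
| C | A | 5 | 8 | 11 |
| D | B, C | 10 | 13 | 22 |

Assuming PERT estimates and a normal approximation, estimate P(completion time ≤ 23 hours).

te_A = (5 + 4·6 + 7)/6 = 36/6 = 6; σ²_A = ((7−5)/6)² = 0.111
te_B = (5 + 4·8 + 17)/6 = 54/6 = 9; σ²_B = ((17−5)/6)² = 4.000
te_C = (5 + 4·8 + 11)/6 = 48/6 = 8; σ²_C = ((11−5)/6)² = 1.000
te_D = (10 + 4·13 + 22)/6 = 84/6 = 14; σ²_D = ((22−10)/6)² = 4.000

Forward pass:
ES_A = 0; EF_A = 6
ES_B = 6; EF_B = 6+9 = 15
ES_C = 6; EF_C = 6+8 = 14
ES_D = max(EF_B=15, EF_C=14) = 15; EF_D = 15+14 = 29
Expected project duration μ = 29 hours. Critical path: A → B → D.

Variance along critical path = 0.111 + 4.000 + 4.000 = 8.111; σ = √8.111 = 2.848 hours.
Z = (23 − 29) / 2.848 = -2.107
P(T ≤ 23) = Φ(-2.107) ≈ 0.018

0.018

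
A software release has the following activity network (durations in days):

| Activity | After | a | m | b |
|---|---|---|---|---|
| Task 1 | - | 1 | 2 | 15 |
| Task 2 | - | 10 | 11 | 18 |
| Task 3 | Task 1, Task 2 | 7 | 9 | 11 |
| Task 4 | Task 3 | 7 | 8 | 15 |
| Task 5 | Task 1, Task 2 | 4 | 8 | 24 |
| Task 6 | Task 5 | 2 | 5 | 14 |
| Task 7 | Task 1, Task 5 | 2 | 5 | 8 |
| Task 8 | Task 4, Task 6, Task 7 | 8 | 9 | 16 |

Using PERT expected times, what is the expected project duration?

te_Task 1 = (1 + 4·2 + 15)/6 = 24/6 = 4
te_Task 2 = (10 + 4·11 + 18)/6 = 72/6 = 12
te_Task 3 = (7 + 4·9 + 11)/6 = 54/6 = 9
te_Task 4 = (7 + 4·8 + 15)/6 = 54/6 = 9
te_Task 5 = (4 + 4·8 + 24)/6 = 60/6 = 10
te_Task 6 = (2 + 4·5 + 14)/6 = 36/6 = 6
te_Task 7 = (2 + 4·5 + 8)/6 = 30/6 = 5
te_Task 8 = (8 + 4·9 + 16)/6 = 60/6 = 10

Forward pass:
ES_Task 1 = 0; EF_Task 1 = 4
ES_Task 2 = 0; EF_Task 2 = 12
ES_Task 3 = max(EF_Task 1=4, EF_Task 2=12) = 12; EF_Task 3 = 12+9 = 21
ES_Task 4 = 21; EF_Task 4 = 21+9 = 30
ES_Task 5 = max(EF_Task 1=4, EF_Task 2=12) = 12; EF_Task 5 = 12+10 = 22
ES_Task 6 = 22; EF_Task 6 = 22+6 = 28
ES_Task 7 = max(EF_Task 1=4, EF_Task 5=22) = 22; EF_Task 7 = 22+5 = 27
ES_Task 8 = max(EF_Task 4=30, EF_Task 6=28, EF_Task 7=27) = 30; EF_Task 8 = 30+10 = 40
Expected project duration μ = 40 days. Critical path: Task 2 → Task 3 → Task 4 → Task 8.

40 days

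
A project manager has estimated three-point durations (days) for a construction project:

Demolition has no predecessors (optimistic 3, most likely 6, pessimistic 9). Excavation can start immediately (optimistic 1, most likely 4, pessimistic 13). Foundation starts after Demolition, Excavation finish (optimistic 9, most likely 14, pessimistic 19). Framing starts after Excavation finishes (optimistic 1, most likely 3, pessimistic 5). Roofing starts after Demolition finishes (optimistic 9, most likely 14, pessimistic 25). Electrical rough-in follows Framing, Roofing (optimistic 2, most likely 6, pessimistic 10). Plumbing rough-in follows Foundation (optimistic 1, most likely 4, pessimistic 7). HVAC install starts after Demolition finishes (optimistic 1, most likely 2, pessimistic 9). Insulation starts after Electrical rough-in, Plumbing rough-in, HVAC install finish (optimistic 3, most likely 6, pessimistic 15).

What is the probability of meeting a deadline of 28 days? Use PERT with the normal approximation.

0.054

te_Demolition = (3 + 4·6 + 9)/6 = 36/6 = 6; σ²_Demolition = ((9−3)/6)² = 1.000
te_Excavation = (1 + 4·4 + 13)/6 = 30/6 = 5; σ²_Excavation = ((13−1)/6)² = 4.000
te_Foundation = (9 + 4·14 + 19)/6 = 84/6 = 14; σ²_Foundation = ((19−9)/6)² = 2.778
te_Framing = (1 + 4·3 + 5)/6 = 18/6 = 3; σ²_Framing = ((5−1)/6)² = 0.444
te_Roofing = (9 + 4·14 + 25)/6 = 90/6 = 15; σ²_Roofing = ((25−9)/6)² = 7.111
te_Electrical rough-in = (2 + 4·6 + 10)/6 = 36/6 = 6; σ²_Electrical rough-in = ((10−2)/6)² = 1.778
te_Plumbing rough-in = (1 + 4·4 + 7)/6 = 24/6 = 4; σ²_Plumbing rough-in = ((7−1)/6)² = 1.000
te_HVAC install = (1 + 4·2 + 9)/6 = 18/6 = 3; σ²_HVAC install = ((9−1)/6)² = 1.778
te_Insulation = (3 + 4·6 + 15)/6 = 42/6 = 7; σ²_Insulation = ((15−3)/6)² = 4.000

Forward pass:
ES_Demolition = 0; EF_Demolition = 6
ES_Excavation = 0; EF_Excavation = 5
ES_Foundation = max(EF_Demolition=6, EF_Excavation=5) = 6; EF_Foundation = 6+14 = 20
ES_Framing = 5; EF_Framing = 5+3 = 8
ES_Roofing = 6; EF_Roofing = 6+15 = 21
ES_Electrical rough-in = max(EF_Framing=8, EF_Roofing=21) = 21; EF_Electrical rough-in = 21+6 = 27
ES_Plumbing rough-in = 20; EF_Plumbing rough-in = 20+4 = 24
ES_HVAC install = 6; EF_HVAC install = 6+3 = 9
ES_Insulation = max(EF_Electrical rough-in=27, EF_Plumbing rough-in=24, EF_HVAC install=9) = 27; EF_Insulation = 27+7 = 34
Expected project duration μ = 34 days. Critical path: Demolition → Roofing → Electrical rough-in → Insulation.

Variance along critical path = 1.000 + 7.111 + 1.778 + 4.000 = 13.889; σ = √13.889 = 3.727 days.
Z = (28 − 34) / 3.727 = -1.610
P(T ≤ 28) = Φ(-1.610) ≈ 0.054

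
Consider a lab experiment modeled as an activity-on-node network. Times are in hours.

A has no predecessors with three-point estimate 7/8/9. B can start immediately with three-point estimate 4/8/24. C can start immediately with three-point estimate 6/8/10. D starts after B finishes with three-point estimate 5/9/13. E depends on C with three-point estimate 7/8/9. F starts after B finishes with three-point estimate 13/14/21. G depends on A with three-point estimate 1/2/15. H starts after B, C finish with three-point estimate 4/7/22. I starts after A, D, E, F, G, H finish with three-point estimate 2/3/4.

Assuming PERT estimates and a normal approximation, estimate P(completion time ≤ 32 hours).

te_A = (7 + 4·8 + 9)/6 = 48/6 = 8; σ²_A = ((9−7)/6)² = 0.111
te_B = (4 + 4·8 + 24)/6 = 60/6 = 10; σ²_B = ((24−4)/6)² = 11.111
te_C = (6 + 4·8 + 10)/6 = 48/6 = 8; σ²_C = ((10−6)/6)² = 0.444
te_D = (5 + 4·9 + 13)/6 = 54/6 = 9; σ²_D = ((13−5)/6)² = 1.778
te_E = (7 + 4·8 + 9)/6 = 48/6 = 8; σ²_E = ((9−7)/6)² = 0.111
te_F = (13 + 4·14 + 21)/6 = 90/6 = 15; σ²_F = ((21−13)/6)² = 1.778
te_G = (1 + 4·2 + 15)/6 = 24/6 = 4; σ²_G = ((15−1)/6)² = 5.444
te_H = (4 + 4·7 + 22)/6 = 54/6 = 9; σ²_H = ((22−4)/6)² = 9.000
te_I = (2 + 4·3 + 4)/6 = 18/6 = 3; σ²_I = ((4−2)/6)² = 0.111

Forward pass:
ES_A = 0; EF_A = 8
ES_B = 0; EF_B = 10
ES_C = 0; EF_C = 8
ES_D = 10; EF_D = 10+9 = 19
ES_E = 8; EF_E = 8+8 = 16
ES_F = 10; EF_F = 10+15 = 25
ES_G = 8; EF_G = 8+4 = 12
ES_H = max(EF_B=10, EF_C=8) = 10; EF_H = 10+9 = 19
ES_I = max(EF_A=8, EF_D=19, EF_E=16, EF_F=25, EF_G=12, EF_H=19) = 25; EF_I = 25+3 = 28
Expected project duration μ = 28 hours. Critical path: B → F → I.

Variance along critical path = 11.111 + 1.778 + 0.111 = 13.000; σ = √13.000 = 3.606 hours.
Z = (32 − 28) / 3.606 = 1.109
P(T ≤ 32) = Φ(1.109) ≈ 0.866

0.866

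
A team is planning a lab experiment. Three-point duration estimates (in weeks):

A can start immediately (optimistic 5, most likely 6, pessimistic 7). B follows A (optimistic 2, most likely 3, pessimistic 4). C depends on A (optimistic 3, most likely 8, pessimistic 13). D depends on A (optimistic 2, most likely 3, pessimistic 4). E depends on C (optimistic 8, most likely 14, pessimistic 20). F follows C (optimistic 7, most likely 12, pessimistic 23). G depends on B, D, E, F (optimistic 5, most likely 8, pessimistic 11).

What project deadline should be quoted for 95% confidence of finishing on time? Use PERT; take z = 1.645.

40.6 weeks

te_A = (5 + 4·6 + 7)/6 = 36/6 = 6; σ²_A = ((7−5)/6)² = 0.111
te_B = (2 + 4·3 + 4)/6 = 18/6 = 3; σ²_B = ((4−2)/6)² = 0.111
te_C = (3 + 4·8 + 13)/6 = 48/6 = 8; σ²_C = ((13−3)/6)² = 2.778
te_D = (2 + 4·3 + 4)/6 = 18/6 = 3; σ²_D = ((4−2)/6)² = 0.111
te_E = (8 + 4·14 + 20)/6 = 84/6 = 14; σ²_E = ((20−8)/6)² = 4.000
te_F = (7 + 4·12 + 23)/6 = 78/6 = 13; σ²_F = ((23−7)/6)² = 7.111
te_G = (5 + 4·8 + 11)/6 = 48/6 = 8; σ²_G = ((11−5)/6)² = 1.000

Forward pass:
ES_A = 0; EF_A = 6
ES_B = 6; EF_B = 6+3 = 9
ES_C = 6; EF_C = 6+8 = 14
ES_D = 6; EF_D = 6+3 = 9
ES_E = 14; EF_E = 14+14 = 28
ES_F = 14; EF_F = 14+13 = 27
ES_G = max(EF_B=9, EF_D=9, EF_E=28, EF_F=27) = 28; EF_G = 28+8 = 36
Expected project duration μ = 36 weeks. Critical path: A → C → E → G.

Variance along critical path = 0.111 + 2.778 + 4.000 + 1.000 = 7.889; σ = 2.809 weeks.
D = μ + z·σ = 36 + 1.645·2.809 = 40.6 weeks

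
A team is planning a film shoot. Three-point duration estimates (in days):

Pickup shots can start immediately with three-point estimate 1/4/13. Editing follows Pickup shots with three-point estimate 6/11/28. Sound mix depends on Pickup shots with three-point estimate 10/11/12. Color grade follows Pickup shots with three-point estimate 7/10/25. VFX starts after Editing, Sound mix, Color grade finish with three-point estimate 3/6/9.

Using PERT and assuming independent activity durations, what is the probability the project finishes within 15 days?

0.018

te_Pickup shots = (1 + 4·4 + 13)/6 = 30/6 = 5; σ²_Pickup shots = ((13−1)/6)² = 4.000
te_Editing = (6 + 4·11 + 28)/6 = 78/6 = 13; σ²_Editing = ((28−6)/6)² = 13.444
te_Sound mix = (10 + 4·11 + 12)/6 = 66/6 = 11; σ²_Sound mix = ((12−10)/6)² = 0.111
te_Color grade = (7 + 4·10 + 25)/6 = 72/6 = 12; σ²_Color grade = ((25−7)/6)² = 9.000
te_VFX = (3 + 4·6 + 9)/6 = 36/6 = 6; σ²_VFX = ((9−3)/6)² = 1.000

Forward pass:
ES_Pickup shots = 0; EF_Pickup shots = 5
ES_Editing = 5; EF_Editing = 5+13 = 18
ES_Sound mix = 5; EF_Sound mix = 5+11 = 16
ES_Color grade = 5; EF_Color grade = 5+12 = 17
ES_VFX = max(EF_Editing=18, EF_Sound mix=16, EF_Color grade=17) = 18; EF_VFX = 18+6 = 24
Expected project duration μ = 24 days. Critical path: Pickup shots → Editing → VFX.

Variance along critical path = 4.000 + 13.444 + 1.000 = 18.444; σ = √18.444 = 4.295 days.
Z = (15 − 24) / 4.295 = -2.096
P(T ≤ 15) = Φ(-2.096) ≈ 0.018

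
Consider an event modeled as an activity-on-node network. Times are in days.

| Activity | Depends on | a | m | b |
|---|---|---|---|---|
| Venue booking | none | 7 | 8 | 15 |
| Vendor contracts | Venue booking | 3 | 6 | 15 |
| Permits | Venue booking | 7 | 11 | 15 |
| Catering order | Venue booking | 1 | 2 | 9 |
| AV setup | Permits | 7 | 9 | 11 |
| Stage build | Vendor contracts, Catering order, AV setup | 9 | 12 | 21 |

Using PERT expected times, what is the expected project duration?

te_Venue booking = (7 + 4·8 + 15)/6 = 54/6 = 9
te_Vendor contracts = (3 + 4·6 + 15)/6 = 42/6 = 7
te_Permits = (7 + 4·11 + 15)/6 = 66/6 = 11
te_Catering order = (1 + 4·2 + 9)/6 = 18/6 = 3
te_AV setup = (7 + 4·9 + 11)/6 = 54/6 = 9
te_Stage build = (9 + 4·12 + 21)/6 = 78/6 = 13

Forward pass:
ES_Venue booking = 0; EF_Venue booking = 9
ES_Vendor contracts = 9; EF_Vendor contracts = 9+7 = 16
ES_Permits = 9; EF_Permits = 9+11 = 20
ES_Catering order = 9; EF_Catering order = 9+3 = 12
ES_AV setup = 20; EF_AV setup = 20+9 = 29
ES_Stage build = max(EF_Vendor contracts=16, EF_Catering order=12, EF_AV setup=29) = 29; EF_Stage build = 29+13 = 42
Expected project duration μ = 42 days. Critical path: Venue booking → Permits → AV setup → Stage build.

42 days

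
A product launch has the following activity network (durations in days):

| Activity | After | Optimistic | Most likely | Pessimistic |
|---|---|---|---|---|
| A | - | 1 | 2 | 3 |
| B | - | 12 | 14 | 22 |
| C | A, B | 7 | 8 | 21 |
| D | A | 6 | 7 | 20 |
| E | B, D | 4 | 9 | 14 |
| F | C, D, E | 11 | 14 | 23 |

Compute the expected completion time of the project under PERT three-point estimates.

40 days

te_A = (1 + 4·2 + 3)/6 = 12/6 = 2
te_B = (12 + 4·14 + 22)/6 = 90/6 = 15
te_C = (7 + 4·8 + 21)/6 = 60/6 = 10
te_D = (6 + 4·7 + 20)/6 = 54/6 = 9
te_E = (4 + 4·9 + 14)/6 = 54/6 = 9
te_F = (11 + 4·14 + 23)/6 = 90/6 = 15

Forward pass:
ES_A = 0; EF_A = 2
ES_B = 0; EF_B = 15
ES_C = max(EF_A=2, EF_B=15) = 15; EF_C = 15+10 = 25
ES_D = 2; EF_D = 2+9 = 11
ES_E = max(EF_B=15, EF_D=11) = 15; EF_E = 15+9 = 24
ES_F = max(EF_C=25, EF_D=11, EF_E=24) = 25; EF_F = 25+15 = 40
Expected project duration μ = 40 days. Critical path: B → C → F.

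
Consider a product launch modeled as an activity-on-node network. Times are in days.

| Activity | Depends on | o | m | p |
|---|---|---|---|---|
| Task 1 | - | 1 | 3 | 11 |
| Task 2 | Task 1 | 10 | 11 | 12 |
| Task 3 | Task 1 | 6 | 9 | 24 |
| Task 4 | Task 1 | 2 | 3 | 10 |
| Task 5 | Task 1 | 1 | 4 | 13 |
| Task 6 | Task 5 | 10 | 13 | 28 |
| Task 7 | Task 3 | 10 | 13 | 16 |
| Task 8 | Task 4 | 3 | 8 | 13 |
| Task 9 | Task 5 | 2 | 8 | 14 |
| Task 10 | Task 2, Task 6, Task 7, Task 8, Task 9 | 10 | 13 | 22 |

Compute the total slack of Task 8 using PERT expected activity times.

12 days

te_Task 1 = (1 + 4·3 + 11)/6 = 24/6 = 4
te_Task 2 = (10 + 4·11 + 12)/6 = 66/6 = 11
te_Task 3 = (6 + 4·9 + 24)/6 = 66/6 = 11
te_Task 4 = (2 + 4·3 + 10)/6 = 24/6 = 4
te_Task 5 = (1 + 4·4 + 13)/6 = 30/6 = 5
te_Task 6 = (10 + 4·13 + 28)/6 = 90/6 = 15
te_Task 7 = (10 + 4·13 + 16)/6 = 78/6 = 13
te_Task 8 = (3 + 4·8 + 13)/6 = 48/6 = 8
te_Task 9 = (2 + 4·8 + 14)/6 = 48/6 = 8
te_Task 10 = (10 + 4·13 + 22)/6 = 84/6 = 14

Forward pass:
ES_Task 1 = 0; EF_Task 1 = 4
ES_Task 2 = 4; EF_Task 2 = 4+11 = 15
ES_Task 3 = 4; EF_Task 3 = 4+11 = 15
ES_Task 4 = 4; EF_Task 4 = 4+4 = 8
ES_Task 5 = 4; EF_Task 5 = 4+5 = 9
ES_Task 6 = 9; EF_Task 6 = 9+15 = 24
ES_Task 7 = 15; EF_Task 7 = 15+13 = 28
ES_Task 8 = 8; EF_Task 8 = 8+8 = 16
ES_Task 9 = 9; EF_Task 9 = 9+8 = 17
ES_Task 10 = max(EF_Task 2=15, EF_Task 6=24, EF_Task 7=28, EF_Task 8=16, EF_Task 9=17) = 28; EF_Task 10 = 28+14 = 42
Expected project duration μ = 42 days. Critical path: Task 1 → Task 3 → Task 7 → Task 10.

Backward pass:
LF_Task 10 = 42; LS_Task 10 = 42−14 = 28
LF_Task 9 = LS_Task 10 = 28; LS_Task 9 = 28−8 = 20
LF_Task 8 = LS_Task 10 = 28; LS_Task 8 = 28−8 = 20
LF_Task 7 = LS_Task 10 = 28; LS_Task 7 = 28−13 = 15
LF_Task 6 = LS_Task 10 = 28; LS_Task 6 = 28−15 = 13
LF_Task 5 = min(LS_Task 6=13, LS_Task 9=20) = 13; LS_Task 5 = 13−5 = 8
LF_Task 4 = LS_Task 8 = 20; LS_Task 4 = 20−4 = 16
LF_Task 3 = LS_Task 7 = 15; LS_Task 3 = 15−11 = 4
LF_Task 2 = LS_Task 10 = 28; LS_Task 2 = 28−11 = 17
LF_Task 1 = min(LS_Task 2=17, LS_Task 3=4, LS_Task 4=16, LS_Task 5=8) = 4; LS_Task 1 = 4−4 = 0
Slack_Task 8 = LS_Task 8 − ES_Task 8 = 20 − 8 = 12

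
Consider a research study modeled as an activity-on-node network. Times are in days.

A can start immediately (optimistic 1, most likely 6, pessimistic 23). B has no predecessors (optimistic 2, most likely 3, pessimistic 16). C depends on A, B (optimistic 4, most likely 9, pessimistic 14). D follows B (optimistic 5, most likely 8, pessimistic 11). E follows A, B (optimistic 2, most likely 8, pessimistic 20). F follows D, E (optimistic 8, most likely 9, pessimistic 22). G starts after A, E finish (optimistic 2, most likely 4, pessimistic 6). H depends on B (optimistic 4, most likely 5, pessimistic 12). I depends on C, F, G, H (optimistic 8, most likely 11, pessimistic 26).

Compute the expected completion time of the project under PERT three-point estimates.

te_A = (1 + 4·6 + 23)/6 = 48/6 = 8
te_B = (2 + 4·3 + 16)/6 = 30/6 = 5
te_C = (4 + 4·9 + 14)/6 = 54/6 = 9
te_D = (5 + 4·8 + 11)/6 = 48/6 = 8
te_E = (2 + 4·8 + 20)/6 = 54/6 = 9
te_F = (8 + 4·9 + 22)/6 = 66/6 = 11
te_G = (2 + 4·4 + 6)/6 = 24/6 = 4
te_H = (4 + 4·5 + 12)/6 = 36/6 = 6
te_I = (8 + 4·11 + 26)/6 = 78/6 = 13

Forward pass:
ES_A = 0; EF_A = 8
ES_B = 0; EF_B = 5
ES_C = max(EF_A=8, EF_B=5) = 8; EF_C = 8+9 = 17
ES_D = 5; EF_D = 5+8 = 13
ES_E = max(EF_A=8, EF_B=5) = 8; EF_E = 8+9 = 17
ES_F = max(EF_D=13, EF_E=17) = 17; EF_F = 17+11 = 28
ES_G = max(EF_A=8, EF_E=17) = 17; EF_G = 17+4 = 21
ES_H = 5; EF_H = 5+6 = 11
ES_I = max(EF_C=17, EF_F=28, EF_G=21, EF_H=11) = 28; EF_I = 28+13 = 41
Expected project duration μ = 41 days. Critical path: A → E → F → I.

41 days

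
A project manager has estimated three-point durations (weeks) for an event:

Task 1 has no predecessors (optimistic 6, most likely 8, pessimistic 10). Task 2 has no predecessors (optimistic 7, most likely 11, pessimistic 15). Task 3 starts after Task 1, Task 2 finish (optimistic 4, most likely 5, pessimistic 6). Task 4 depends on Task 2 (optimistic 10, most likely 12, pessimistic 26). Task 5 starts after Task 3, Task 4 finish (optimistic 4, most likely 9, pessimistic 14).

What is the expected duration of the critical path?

34 weeks

te_Task 1 = (6 + 4·8 + 10)/6 = 48/6 = 8
te_Task 2 = (7 + 4·11 + 15)/6 = 66/6 = 11
te_Task 3 = (4 + 4·5 + 6)/6 = 30/6 = 5
te_Task 4 = (10 + 4·12 + 26)/6 = 84/6 = 14
te_Task 5 = (4 + 4·9 + 14)/6 = 54/6 = 9

Forward pass:
ES_Task 1 = 0; EF_Task 1 = 8
ES_Task 2 = 0; EF_Task 2 = 11
ES_Task 3 = max(EF_Task 1=8, EF_Task 2=11) = 11; EF_Task 3 = 11+5 = 16
ES_Task 4 = 11; EF_Task 4 = 11+14 = 25
ES_Task 5 = max(EF_Task 3=16, EF_Task 4=25) = 25; EF_Task 5 = 25+9 = 34
Expected project duration μ = 34 weeks. Critical path: Task 2 → Task 4 → Task 5.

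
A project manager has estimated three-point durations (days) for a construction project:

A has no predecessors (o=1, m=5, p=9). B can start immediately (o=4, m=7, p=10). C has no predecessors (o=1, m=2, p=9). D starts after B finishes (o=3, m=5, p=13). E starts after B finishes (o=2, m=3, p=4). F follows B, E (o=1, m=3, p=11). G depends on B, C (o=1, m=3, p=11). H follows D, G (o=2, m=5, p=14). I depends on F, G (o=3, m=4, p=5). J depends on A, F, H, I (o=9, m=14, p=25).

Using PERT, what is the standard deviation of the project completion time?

3.86 days

te_A = (1 + 4·5 + 9)/6 = 30/6 = 5; σ²_A = ((9−1)/6)² = 1.778
te_B = (4 + 4·7 + 10)/6 = 42/6 = 7; σ²_B = ((10−4)/6)² = 1.000
te_C = (1 + 4·2 + 9)/6 = 18/6 = 3; σ²_C = ((9−1)/6)² = 1.778
te_D = (3 + 4·5 + 13)/6 = 36/6 = 6; σ²_D = ((13−3)/6)² = 2.778
te_E = (2 + 4·3 + 4)/6 = 18/6 = 3; σ²_E = ((4−2)/6)² = 0.111
te_F = (1 + 4·3 + 11)/6 = 24/6 = 4; σ²_F = ((11−1)/6)² = 2.778
te_G = (1 + 4·3 + 11)/6 = 24/6 = 4; σ²_G = ((11−1)/6)² = 2.778
te_H = (2 + 4·5 + 14)/6 = 36/6 = 6; σ²_H = ((14−2)/6)² = 4.000
te_I = (3 + 4·4 + 5)/6 = 24/6 = 4; σ²_I = ((5−3)/6)² = 0.111
te_J = (9 + 4·14 + 25)/6 = 90/6 = 15; σ²_J = ((25−9)/6)² = 7.111

Forward pass:
ES_A = 0; EF_A = 5
ES_B = 0; EF_B = 7
ES_C = 0; EF_C = 3
ES_D = 7; EF_D = 7+6 = 13
ES_E = 7; EF_E = 7+3 = 10
ES_F = max(EF_B=7, EF_E=10) = 10; EF_F = 10+4 = 14
ES_G = max(EF_B=7, EF_C=3) = 7; EF_G = 7+4 = 11
ES_H = max(EF_D=13, EF_G=11) = 13; EF_H = 13+6 = 19
ES_I = max(EF_F=14, EF_G=11) = 14; EF_I = 14+4 = 18
ES_J = max(EF_A=5, EF_F=14, EF_H=19, EF_I=18) = 19; EF_J = 19+15 = 34
Expected project duration μ = 34 days. Critical path: B → D → H → J.

Variance along critical path = 1.000 + 2.778 + 4.000 + 7.111 = 14.889
σ = √14.889 = 3.859 days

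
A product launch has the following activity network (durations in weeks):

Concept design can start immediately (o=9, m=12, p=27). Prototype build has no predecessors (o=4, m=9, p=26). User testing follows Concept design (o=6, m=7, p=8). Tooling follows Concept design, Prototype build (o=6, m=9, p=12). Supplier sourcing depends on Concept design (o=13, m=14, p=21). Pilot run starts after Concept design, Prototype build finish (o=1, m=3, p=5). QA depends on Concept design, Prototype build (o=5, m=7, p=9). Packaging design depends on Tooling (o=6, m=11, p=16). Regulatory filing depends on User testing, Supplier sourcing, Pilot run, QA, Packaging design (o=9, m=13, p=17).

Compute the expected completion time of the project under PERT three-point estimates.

te_Concept design = (9 + 4·12 + 27)/6 = 84/6 = 14
te_Prototype build = (4 + 4·9 + 26)/6 = 66/6 = 11
te_User testing = (6 + 4·7 + 8)/6 = 42/6 = 7
te_Tooling = (6 + 4·9 + 12)/6 = 54/6 = 9
te_Supplier sourcing = (13 + 4·14 + 21)/6 = 90/6 = 15
te_Pilot run = (1 + 4·3 + 5)/6 = 18/6 = 3
te_QA = (5 + 4·7 + 9)/6 = 42/6 = 7
te_Packaging design = (6 + 4·11 + 16)/6 = 66/6 = 11
te_Regulatory filing = (9 + 4·13 + 17)/6 = 78/6 = 13

Forward pass:
ES_Concept design = 0; EF_Concept design = 14
ES_Prototype build = 0; EF_Prototype build = 11
ES_User testing = 14; EF_User testing = 14+7 = 21
ES_Tooling = max(EF_Concept design=14, EF_Prototype build=11) = 14; EF_Tooling = 14+9 = 23
ES_Supplier sourcing = 14; EF_Supplier sourcing = 14+15 = 29
ES_Pilot run = max(EF_Concept design=14, EF_Prototype build=11) = 14; EF_Pilot run = 14+3 = 17
ES_QA = max(EF_Concept design=14, EF_Prototype build=11) = 14; EF_QA = 14+7 = 21
ES_Packaging design = 23; EF_Packaging design = 23+11 = 34
ES_Regulatory filing = max(EF_User testing=21, EF_Supplier sourcing=29, EF_Pilot run=17, EF_QA=21, EF_Packaging design=34) = 34; EF_Regulatory filing = 34+13 = 47
Expected project duration μ = 47 weeks. Critical path: Concept design → Tooling → Packaging design → Regulatory filing.

47 weeks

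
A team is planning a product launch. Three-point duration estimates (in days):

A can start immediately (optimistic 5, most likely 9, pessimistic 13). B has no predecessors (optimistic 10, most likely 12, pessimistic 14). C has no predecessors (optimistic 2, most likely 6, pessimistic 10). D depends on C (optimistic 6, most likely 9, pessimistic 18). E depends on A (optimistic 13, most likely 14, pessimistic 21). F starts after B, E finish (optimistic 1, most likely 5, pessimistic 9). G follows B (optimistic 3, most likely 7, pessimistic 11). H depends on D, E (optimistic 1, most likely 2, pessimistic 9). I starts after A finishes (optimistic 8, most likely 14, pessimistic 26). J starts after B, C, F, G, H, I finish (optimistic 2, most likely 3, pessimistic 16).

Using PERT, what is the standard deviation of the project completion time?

te_A = (5 + 4·9 + 13)/6 = 54/6 = 9; σ²_A = ((13−5)/6)² = 1.778
te_B = (10 + 4·12 + 14)/6 = 72/6 = 12; σ²_B = ((14−10)/6)² = 0.444
te_C = (2 + 4·6 + 10)/6 = 36/6 = 6; σ²_C = ((10−2)/6)² = 1.778
te_D = (6 + 4·9 + 18)/6 = 60/6 = 10; σ²_D = ((18−6)/6)² = 4.000
te_E = (13 + 4·14 + 21)/6 = 90/6 = 15; σ²_E = ((21−13)/6)² = 1.778
te_F = (1 + 4·5 + 9)/6 = 30/6 = 5; σ²_F = ((9−1)/6)² = 1.778
te_G = (3 + 4·7 + 11)/6 = 42/6 = 7; σ²_G = ((11−3)/6)² = 1.778
te_H = (1 + 4·2 + 9)/6 = 18/6 = 3; σ²_H = ((9−1)/6)² = 1.778
te_I = (8 + 4·14 + 26)/6 = 90/6 = 15; σ²_I = ((26−8)/6)² = 9.000
te_J = (2 + 4·3 + 16)/6 = 30/6 = 5; σ²_J = ((16−2)/6)² = 5.444

Forward pass:
ES_A = 0; EF_A = 9
ES_B = 0; EF_B = 12
ES_C = 0; EF_C = 6
ES_D = 6; EF_D = 6+10 = 16
ES_E = 9; EF_E = 9+15 = 24
ES_F = max(EF_B=12, EF_E=24) = 24; EF_F = 24+5 = 29
ES_G = 12; EF_G = 12+7 = 19
ES_H = max(EF_D=16, EF_E=24) = 24; EF_H = 24+3 = 27
ES_I = 9; EF_I = 9+15 = 24
ES_J = max(EF_B=12, EF_C=6, EF_F=29, EF_G=19, EF_H=27, EF_I=24) = 29; EF_J = 29+5 = 34
Expected project duration μ = 34 days. Critical path: A → E → F → J.

Variance along critical path = 1.778 + 1.778 + 1.778 + 5.444 = 10.778
σ = √10.778 = 3.283 days

3.28 days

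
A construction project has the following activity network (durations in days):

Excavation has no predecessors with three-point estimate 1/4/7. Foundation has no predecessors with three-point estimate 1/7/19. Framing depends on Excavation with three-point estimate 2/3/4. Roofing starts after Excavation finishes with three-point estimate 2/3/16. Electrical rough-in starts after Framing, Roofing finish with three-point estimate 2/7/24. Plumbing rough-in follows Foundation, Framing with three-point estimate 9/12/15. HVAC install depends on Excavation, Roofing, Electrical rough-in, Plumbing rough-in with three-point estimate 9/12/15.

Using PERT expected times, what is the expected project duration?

te_Excavation = (1 + 4·4 + 7)/6 = 24/6 = 4
te_Foundation = (1 + 4·7 + 19)/6 = 48/6 = 8
te_Framing = (2 + 4·3 + 4)/6 = 18/6 = 3
te_Roofing = (2 + 4·3 + 16)/6 = 30/6 = 5
te_Electrical rough-in = (2 + 4·7 + 24)/6 = 54/6 = 9
te_Plumbing rough-in = (9 + 4·12 + 15)/6 = 72/6 = 12
te_HVAC install = (9 + 4·12 + 15)/6 = 72/6 = 12

Forward pass:
ES_Excavation = 0; EF_Excavation = 4
ES_Foundation = 0; EF_Foundation = 8
ES_Framing = 4; EF_Framing = 4+3 = 7
ES_Roofing = 4; EF_Roofing = 4+5 = 9
ES_Electrical rough-in = max(EF_Framing=7, EF_Roofing=9) = 9; EF_Electrical rough-in = 9+9 = 18
ES_Plumbing rough-in = max(EF_Foundation=8, EF_Framing=7) = 8; EF_Plumbing rough-in = 8+12 = 20
ES_HVAC install = max(EF_Excavation=4, EF_Roofing=9, EF_Electrical rough-in=18, EF_Plumbing rough-in=20) = 20; EF_HVAC install = 20+12 = 32
Expected project duration μ = 32 days. Critical path: Foundation → Plumbing rough-in → HVAC install.

32 days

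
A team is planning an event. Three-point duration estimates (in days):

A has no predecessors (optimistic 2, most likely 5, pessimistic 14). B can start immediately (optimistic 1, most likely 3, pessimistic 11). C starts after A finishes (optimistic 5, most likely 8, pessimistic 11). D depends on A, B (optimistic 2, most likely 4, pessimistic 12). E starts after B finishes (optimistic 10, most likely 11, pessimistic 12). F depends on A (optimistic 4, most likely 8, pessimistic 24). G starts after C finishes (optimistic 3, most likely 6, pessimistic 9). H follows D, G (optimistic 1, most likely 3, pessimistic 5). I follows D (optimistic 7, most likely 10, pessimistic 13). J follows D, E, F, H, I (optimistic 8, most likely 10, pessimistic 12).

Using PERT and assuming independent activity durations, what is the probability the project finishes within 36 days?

te_A = (2 + 4·5 + 14)/6 = 36/6 = 6; σ²_A = ((14−2)/6)² = 4.000
te_B = (1 + 4·3 + 11)/6 = 24/6 = 4; σ²_B = ((11−1)/6)² = 2.778
te_C = (5 + 4·8 + 11)/6 = 48/6 = 8; σ²_C = ((11−5)/6)² = 1.000
te_D = (2 + 4·4 + 12)/6 = 30/6 = 5; σ²_D = ((12−2)/6)² = 2.778
te_E = (10 + 4·11 + 12)/6 = 66/6 = 11; σ²_E = ((12−10)/6)² = 0.111
te_F = (4 + 4·8 + 24)/6 = 60/6 = 10; σ²_F = ((24−4)/6)² = 11.111
te_G = (3 + 4·6 + 9)/6 = 36/6 = 6; σ²_G = ((9−3)/6)² = 1.000
te_H = (1 + 4·3 + 5)/6 = 18/6 = 3; σ²_H = ((5−1)/6)² = 0.444
te_I = (7 + 4·10 + 13)/6 = 60/6 = 10; σ²_I = ((13−7)/6)² = 1.000
te_J = (8 + 4·10 + 12)/6 = 60/6 = 10; σ²_J = ((12−8)/6)² = 0.444

Forward pass:
ES_A = 0; EF_A = 6
ES_B = 0; EF_B = 4
ES_C = 6; EF_C = 6+8 = 14
ES_D = max(EF_A=6, EF_B=4) = 6; EF_D = 6+5 = 11
ES_E = 4; EF_E = 4+11 = 15
ES_F = 6; EF_F = 6+10 = 16
ES_G = 14; EF_G = 14+6 = 20
ES_H = max(EF_D=11, EF_G=20) = 20; EF_H = 20+3 = 23
ES_I = 11; EF_I = 11+10 = 21
ES_J = max(EF_D=11, EF_E=15, EF_F=16, EF_H=23, EF_I=21) = 23; EF_J = 23+10 = 33
Expected project duration μ = 33 days. Critical path: A → C → G → H → J.

Variance along critical path = 4.000 + 1.000 + 1.000 + 0.444 + 0.444 = 6.889; σ = √6.889 = 2.625 days.
Z = (36 − 33) / 2.625 = 1.143
P(T ≤ 36) = Φ(1.143) ≈ 0.873

0.873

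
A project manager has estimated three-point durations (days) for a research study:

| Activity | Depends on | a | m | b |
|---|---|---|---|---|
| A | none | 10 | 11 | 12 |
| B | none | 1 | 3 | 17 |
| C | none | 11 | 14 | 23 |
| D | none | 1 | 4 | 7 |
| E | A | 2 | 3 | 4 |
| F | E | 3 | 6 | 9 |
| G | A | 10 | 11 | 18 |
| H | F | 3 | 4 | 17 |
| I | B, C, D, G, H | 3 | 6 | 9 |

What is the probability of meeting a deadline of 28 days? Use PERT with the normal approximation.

te_A = (10 + 4·11 + 12)/6 = 66/6 = 11; σ²_A = ((12−10)/6)² = 0.111
te_B = (1 + 4·3 + 17)/6 = 30/6 = 5; σ²_B = ((17−1)/6)² = 7.111
te_C = (11 + 4·14 + 23)/6 = 90/6 = 15; σ²_C = ((23−11)/6)² = 4.000
te_D = (1 + 4·4 + 7)/6 = 24/6 = 4; σ²_D = ((7−1)/6)² = 1.000
te_E = (2 + 4·3 + 4)/6 = 18/6 = 3; σ²_E = ((4−2)/6)² = 0.111
te_F = (3 + 4·6 + 9)/6 = 36/6 = 6; σ²_F = ((9−3)/6)² = 1.000
te_G = (10 + 4·11 + 18)/6 = 72/6 = 12; σ²_G = ((18−10)/6)² = 1.778
te_H = (3 + 4·4 + 17)/6 = 36/6 = 6; σ²_H = ((17−3)/6)² = 5.444
te_I = (3 + 4·6 + 9)/6 = 36/6 = 6; σ²_I = ((9−3)/6)² = 1.000

Forward pass:
ES_A = 0; EF_A = 11
ES_B = 0; EF_B = 5
ES_C = 0; EF_C = 15
ES_D = 0; EF_D = 4
ES_E = 11; EF_E = 11+3 = 14
ES_F = 14; EF_F = 14+6 = 20
ES_G = 11; EF_G = 11+12 = 23
ES_H = 20; EF_H = 20+6 = 26
ES_I = max(EF_B=5, EF_C=15, EF_D=4, EF_G=23, EF_H=26) = 26; EF_I = 26+6 = 32
Expected project duration μ = 32 days. Critical path: A → E → F → H → I.

Variance along critical path = 0.111 + 0.111 + 1.000 + 5.444 + 1.000 = 7.667; σ = √7.667 = 2.769 days.
Z = (28 − 32) / 2.769 = -1.445
P(T ≤ 28) = Φ(-1.445) ≈ 0.074

0.074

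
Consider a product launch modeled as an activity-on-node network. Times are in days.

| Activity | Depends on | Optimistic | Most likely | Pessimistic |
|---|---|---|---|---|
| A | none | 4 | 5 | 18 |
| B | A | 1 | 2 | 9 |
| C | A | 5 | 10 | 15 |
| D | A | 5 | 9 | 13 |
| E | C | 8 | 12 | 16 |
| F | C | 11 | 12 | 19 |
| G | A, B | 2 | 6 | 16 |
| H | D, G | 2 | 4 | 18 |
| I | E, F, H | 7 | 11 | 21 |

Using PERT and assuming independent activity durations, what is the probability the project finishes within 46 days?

te_A = (4 + 4·5 + 18)/6 = 42/6 = 7; σ²_A = ((18−4)/6)² = 5.444
te_B = (1 + 4·2 + 9)/6 = 18/6 = 3; σ²_B = ((9−1)/6)² = 1.778
te_C = (5 + 4·10 + 15)/6 = 60/6 = 10; σ²_C = ((15−5)/6)² = 2.778
te_D = (5 + 4·9 + 13)/6 = 54/6 = 9; σ²_D = ((13−5)/6)² = 1.778
te_E = (8 + 4·12 + 16)/6 = 72/6 = 12; σ²_E = ((16−8)/6)² = 1.778
te_F = (11 + 4·12 + 19)/6 = 78/6 = 13; σ²_F = ((19−11)/6)² = 1.778
te_G = (2 + 4·6 + 16)/6 = 42/6 = 7; σ²_G = ((16−2)/6)² = 5.444
te_H = (2 + 4·4 + 18)/6 = 36/6 = 6; σ²_H = ((18−2)/6)² = 7.111
te_I = (7 + 4·11 + 21)/6 = 72/6 = 12; σ²_I = ((21−7)/6)² = 5.444

Forward pass:
ES_A = 0; EF_A = 7
ES_B = 7; EF_B = 7+3 = 10
ES_C = 7; EF_C = 7+10 = 17
ES_D = 7; EF_D = 7+9 = 16
ES_E = 17; EF_E = 17+12 = 29
ES_F = 17; EF_F = 17+13 = 30
ES_G = max(EF_A=7, EF_B=10) = 10; EF_G = 10+7 = 17
ES_H = max(EF_D=16, EF_G=17) = 17; EF_H = 17+6 = 23
ES_I = max(EF_E=29, EF_F=30, EF_H=23) = 30; EF_I = 30+12 = 42
Expected project duration μ = 42 days. Critical path: A → C → F → I.

Variance along critical path = 5.444 + 2.778 + 1.778 + 5.444 = 15.444; σ = √15.444 = 3.930 days.
Z = (46 − 42) / 3.930 = 1.018
P(T ≤ 46) = Φ(1.018) ≈ 0.846

0.846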